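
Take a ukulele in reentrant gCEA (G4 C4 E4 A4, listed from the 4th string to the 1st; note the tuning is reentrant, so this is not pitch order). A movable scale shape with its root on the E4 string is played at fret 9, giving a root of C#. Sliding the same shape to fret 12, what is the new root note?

Moving from fret 9 to fret 12 shifts the root by 3 semitones.
C# up 3 semitones is E.

E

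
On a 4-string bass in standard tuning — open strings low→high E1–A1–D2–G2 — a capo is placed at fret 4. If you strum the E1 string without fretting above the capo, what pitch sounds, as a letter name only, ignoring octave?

The capo raises the open E1 by 4 semitones to G♯1; fretting 0 more gives E1 + 4 + 0 = E1 + 4 semitones, landing on G♯.
(Also written A♭.)

G♯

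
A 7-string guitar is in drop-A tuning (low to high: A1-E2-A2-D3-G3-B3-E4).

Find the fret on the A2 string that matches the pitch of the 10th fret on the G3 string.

Fret 10 on G3 is MIDI 55 + 10 = 65 (F4). On the A2 string (open MIDI 45), that pitch is 65 − 45 = fret 20.

20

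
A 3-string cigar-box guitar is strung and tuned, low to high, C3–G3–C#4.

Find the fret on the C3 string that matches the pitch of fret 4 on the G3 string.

Fret 4 on G3 is MIDI 55 + 4 = 59 (B3). On the C3 string (open MIDI 48), that pitch is 59 − 48 = fret 11.

11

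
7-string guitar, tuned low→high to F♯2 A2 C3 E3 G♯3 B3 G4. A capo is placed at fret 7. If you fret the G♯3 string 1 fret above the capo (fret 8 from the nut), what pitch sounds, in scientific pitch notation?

E4

The capo raises the open G♯3 by 7 semitones to D♯4; fretting 1 more gives G♯3 + 7 + 1 = G♯3 + 8 semitones = E4.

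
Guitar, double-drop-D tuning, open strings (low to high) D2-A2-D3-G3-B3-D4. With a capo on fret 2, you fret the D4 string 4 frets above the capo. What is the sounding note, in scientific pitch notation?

The capo raises the open D4 by 2 semitones to E4; fretting 4 more gives D4 + 2 + 4 = D4 + 6 semitones = G#4.
(Also written Ab.)

G#4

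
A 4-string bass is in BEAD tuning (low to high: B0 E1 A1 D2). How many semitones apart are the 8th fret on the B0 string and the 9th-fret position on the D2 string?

B0 at fret 8 → G1 (MIDI 31); D2 at fret 9 → B2 (MIDI 47).
31 − 47 = -16, so the two pitches are 16 semitones apart, with B2 the higher.

16 semitones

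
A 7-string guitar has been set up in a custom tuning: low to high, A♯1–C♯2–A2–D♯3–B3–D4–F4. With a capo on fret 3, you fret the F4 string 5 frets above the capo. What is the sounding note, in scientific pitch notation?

C♯5

The capo raises the open F4 by 3 semitones to G♯4; fretting 5 more gives F4 + 3 + 5 = F4 + 8 semitones = C♯5.
(Also written D♭.)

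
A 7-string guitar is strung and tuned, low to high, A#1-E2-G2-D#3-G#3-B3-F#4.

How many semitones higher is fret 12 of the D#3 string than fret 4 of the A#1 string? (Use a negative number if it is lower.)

25 semitones

D#3 at fret 12 → D#4 (MIDI 63); A#1 at fret 4 → D2 (MIDI 38).
63 − 38 = 25, so the two pitches are 25 semitones apart.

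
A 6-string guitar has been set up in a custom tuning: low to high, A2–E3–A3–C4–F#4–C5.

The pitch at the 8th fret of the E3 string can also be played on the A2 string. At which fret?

E3 at fret 8 is E3 + 8 semitones = C4.
The open A2 string is 7 semitones below the open E3, so the same pitch on the A2 string lies at fret 8 + 7 = 15.

15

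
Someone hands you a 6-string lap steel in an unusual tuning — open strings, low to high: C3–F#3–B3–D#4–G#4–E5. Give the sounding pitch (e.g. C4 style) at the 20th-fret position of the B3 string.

B3 is MIDI 59. Adding 20 gives 79, which is G5.

G5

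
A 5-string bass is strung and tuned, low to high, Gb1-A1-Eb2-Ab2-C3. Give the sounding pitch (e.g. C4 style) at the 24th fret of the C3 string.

The open C3 string plus 24 semitones: C–Db–D–Eb–…–Bb–B–C.
The walk passes from B into C 2 times, so the octave number goes from 3 to 5.

C5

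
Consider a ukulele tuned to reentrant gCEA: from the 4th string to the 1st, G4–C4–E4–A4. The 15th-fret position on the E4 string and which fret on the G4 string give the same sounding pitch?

12

E4 at fret 15 is E4 + 15 semitones = G5.
The open G4 string is 3 semitones above the open E4, so the same pitch on the G4 string lies at fret 15 − 3 = 12.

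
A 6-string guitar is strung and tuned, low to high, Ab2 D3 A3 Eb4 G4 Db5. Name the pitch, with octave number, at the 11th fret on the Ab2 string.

Ab2 is MIDI 44. Adding 11 gives 55, which is G3.

G3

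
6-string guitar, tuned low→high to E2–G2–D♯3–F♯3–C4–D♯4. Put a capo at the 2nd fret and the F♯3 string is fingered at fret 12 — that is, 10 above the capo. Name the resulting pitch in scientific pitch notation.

F♯4

The capo raises the open F♯3 by 2 semitones to G♯3; fretting 10 more gives F♯3 + 2 + 10 = F♯3 + 12 semitones = F♯4.
(Also written G♭.)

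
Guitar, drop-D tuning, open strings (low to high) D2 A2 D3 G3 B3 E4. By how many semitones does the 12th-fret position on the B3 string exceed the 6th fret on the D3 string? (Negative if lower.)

15 semitones

B3 at fret 12 → B4 (MIDI 71); D3 at fret 6 → G#3 (MIDI 56).
71 − 56 = 15, so the two pitches are 15 semitones apart.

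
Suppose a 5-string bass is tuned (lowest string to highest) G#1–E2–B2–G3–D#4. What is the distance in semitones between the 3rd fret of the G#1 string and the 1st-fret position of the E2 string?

G#1 at fret 3 → B1 (MIDI 35); E2 at fret 1 → F2 (MIDI 41).
35 − 41 = -6, so the two pitches are 6 semitones apart, with F2 the higher.

6 semitones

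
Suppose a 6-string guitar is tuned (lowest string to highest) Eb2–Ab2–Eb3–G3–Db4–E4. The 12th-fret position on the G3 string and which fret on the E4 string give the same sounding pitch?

3

Fret 12 on G3 is MIDI 55 + 12 = 67 (G4). On the E4 string (open MIDI 64), that pitch is 67 − 64 = fret 3.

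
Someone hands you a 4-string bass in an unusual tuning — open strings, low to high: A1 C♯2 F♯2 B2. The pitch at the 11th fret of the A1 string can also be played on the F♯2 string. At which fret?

2

A1 at fret 11 is A1 + 11 semitones = G♯2.
The open F♯2 string is 9 semitones above the open A1, so the same pitch on the F♯2 string lies at fret 11 − 9 = 2.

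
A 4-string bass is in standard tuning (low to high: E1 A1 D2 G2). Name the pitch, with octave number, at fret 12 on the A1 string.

A1 is MIDI 33. Adding 12 gives 45, which is A2.

A2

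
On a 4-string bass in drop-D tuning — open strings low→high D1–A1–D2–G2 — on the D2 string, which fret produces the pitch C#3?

11

C#3 is 11 semitones above the open D2 (D–D#–E–F–…–B–C–C#), so it sits at fret 11.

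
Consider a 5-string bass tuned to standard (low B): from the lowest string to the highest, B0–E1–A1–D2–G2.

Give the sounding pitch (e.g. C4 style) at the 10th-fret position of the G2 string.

Each fret is one semitone, so G2 + 10 = F3.

F3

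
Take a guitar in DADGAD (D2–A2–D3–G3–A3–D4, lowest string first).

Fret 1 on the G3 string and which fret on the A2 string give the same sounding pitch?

11

G3 at fret 1 is G3 + 1 semitone = G#3.
The open A2 string is 10 semitones below the open G3, so the same pitch on the A2 string lies at fret 1 + 10 = 11.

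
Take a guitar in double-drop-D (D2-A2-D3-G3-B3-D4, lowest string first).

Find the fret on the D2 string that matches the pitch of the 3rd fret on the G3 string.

20

G3 at fret 3 is G3 + 3 semitones = A#3.
The open D2 string is 17 semitones below the open G3, so the same pitch on the D2 string lies at fret 3 + 17 = 20.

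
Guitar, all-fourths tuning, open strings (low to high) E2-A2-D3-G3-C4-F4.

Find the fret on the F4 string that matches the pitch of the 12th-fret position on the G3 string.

2

Fret 12 on G3 is MIDI 55 + 12 = 67 (G4). On the F4 string (open MIDI 65), that pitch is 67 − 65 = fret 2.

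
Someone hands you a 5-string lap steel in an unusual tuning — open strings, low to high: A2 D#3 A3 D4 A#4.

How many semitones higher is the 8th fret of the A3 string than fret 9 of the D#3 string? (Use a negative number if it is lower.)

A3 at fret 8 → F4 (MIDI 65); D#3 at fret 9 → C4 (MIDI 60).
65 − 60 = 5, so the two pitches are 5 semitones apart.

5 semitones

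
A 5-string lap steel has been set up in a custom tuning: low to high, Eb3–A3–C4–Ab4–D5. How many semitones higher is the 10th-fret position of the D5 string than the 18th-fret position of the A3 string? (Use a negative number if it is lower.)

D5 at fret 10 → C6 (MIDI 84); A3 at fret 18 → Eb5 (MIDI 75).
84 − 75 = 9, so the two pitches are 9 semitones apart.

9 semitones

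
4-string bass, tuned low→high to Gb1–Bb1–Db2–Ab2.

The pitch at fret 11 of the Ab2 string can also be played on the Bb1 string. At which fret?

Fret 11 on Ab2 is MIDI 44 + 11 = 55 (G3). On the Bb1 string (open MIDI 34), that pitch is 55 − 34 = fret 21.

21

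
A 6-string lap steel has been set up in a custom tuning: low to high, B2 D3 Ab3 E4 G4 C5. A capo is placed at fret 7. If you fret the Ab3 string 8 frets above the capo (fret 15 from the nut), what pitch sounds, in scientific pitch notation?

B4

The capo raises the open Ab3 by 7 semitones to Eb4; fretting 8 more gives Ab3 + 7 + 8 = Ab3 + 15 semitones = B4.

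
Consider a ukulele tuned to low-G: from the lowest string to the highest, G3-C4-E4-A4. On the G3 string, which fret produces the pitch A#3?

3

A#3 is 3 semitones above the open G3 (G–G#–A–A#), so it sits at fret 3.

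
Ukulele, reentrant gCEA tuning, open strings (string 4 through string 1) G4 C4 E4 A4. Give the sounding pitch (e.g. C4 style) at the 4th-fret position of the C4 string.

E4

C4 is MIDI 60. Adding 4 gives 64, which is E4.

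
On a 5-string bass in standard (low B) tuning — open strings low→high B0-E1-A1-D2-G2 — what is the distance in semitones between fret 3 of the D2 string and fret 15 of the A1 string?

D2 at fret 3 → F2 (MIDI 41); A1 at fret 15 → C3 (MIDI 48).
41 − 48 = -7, so the two pitches are 7 semitones apart, with C3 the higher.

7 semitones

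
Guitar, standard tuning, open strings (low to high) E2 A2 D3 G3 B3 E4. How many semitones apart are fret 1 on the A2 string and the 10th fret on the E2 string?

A2 at fret 1 → A♯2 (MIDI 46); E2 at fret 10 → D3 (MIDI 50).
46 − 50 = -4, so the two pitches are 4 semitones apart, with D3 the higher.

4 semitones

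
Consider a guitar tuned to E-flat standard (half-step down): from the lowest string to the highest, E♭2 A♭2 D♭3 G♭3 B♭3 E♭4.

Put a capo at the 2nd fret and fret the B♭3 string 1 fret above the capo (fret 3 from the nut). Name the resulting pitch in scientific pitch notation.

D♭4

The capo raises the open B♭3 by 2 semitones to C4; fretting 1 more gives B♭3 + 2 + 1 = B♭3 + 3 semitones = D♭4.
(Also written C♯.)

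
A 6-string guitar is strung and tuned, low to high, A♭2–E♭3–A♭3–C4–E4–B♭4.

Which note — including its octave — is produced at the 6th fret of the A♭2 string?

The open A♭2 string plus 6 semitones: Ab–A–Bb–B–C–Db–D.
The walk passes from B into C once, so the octave number goes from 2 to 3.

D3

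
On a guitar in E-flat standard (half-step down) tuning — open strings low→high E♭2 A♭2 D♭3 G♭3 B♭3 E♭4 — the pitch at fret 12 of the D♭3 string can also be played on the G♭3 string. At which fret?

7

D♭3 at fret 12 is D♭3 + 12 semitones = D♭4.
The open G♭3 string is 5 semitones above the open D♭3, so the same pitch on the G♭3 string lies at fret 12 − 5 = 7.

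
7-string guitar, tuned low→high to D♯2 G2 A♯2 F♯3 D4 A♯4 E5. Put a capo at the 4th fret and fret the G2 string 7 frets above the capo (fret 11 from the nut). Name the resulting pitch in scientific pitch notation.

The capo raises the open G2 by 4 semitones to B2; fretting 7 more gives G2 + 4 + 7 = G2 + 11 semitones = F♯3.
(Also written G♭.)

F♯3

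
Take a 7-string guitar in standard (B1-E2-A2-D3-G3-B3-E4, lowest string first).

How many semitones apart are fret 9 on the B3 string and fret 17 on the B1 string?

16 semitones

B3 at fret 9 → G#4 (MIDI 68); B1 at fret 17 → E3 (MIDI 52).
68 − 52 = 16, so the two pitches are 16 semitones apart, with G#4 the higher.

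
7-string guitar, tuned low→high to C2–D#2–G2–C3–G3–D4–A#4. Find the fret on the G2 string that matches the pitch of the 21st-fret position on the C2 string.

Fret 21 on C2 is MIDI 36 + 21 = 57 (A3). On the G2 string (open MIDI 43), that pitch is 57 − 43 = fret 14.

14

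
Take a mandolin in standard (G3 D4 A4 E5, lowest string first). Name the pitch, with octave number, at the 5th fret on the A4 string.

A4 is MIDI 69. Adding 5 gives 74, which is D5.

D5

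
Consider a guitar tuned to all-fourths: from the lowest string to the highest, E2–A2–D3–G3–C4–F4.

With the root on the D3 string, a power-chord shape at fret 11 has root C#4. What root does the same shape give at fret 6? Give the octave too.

G#3

Moving from fret 11 to fret 6 shifts the root by -5 semitones.
C#4 down 5 semitones is G#3.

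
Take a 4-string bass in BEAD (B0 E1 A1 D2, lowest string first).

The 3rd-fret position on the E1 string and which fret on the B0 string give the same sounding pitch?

E1 at fret 3 is E1 + 3 semitones = G1.
The open B0 string is 5 semitones below the open E1, so the same pitch on the B0 string lies at fret 3 + 5 = 8.

8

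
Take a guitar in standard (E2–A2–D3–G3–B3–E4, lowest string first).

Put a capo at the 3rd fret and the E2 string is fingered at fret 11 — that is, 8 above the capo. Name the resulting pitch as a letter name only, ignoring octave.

The capo raises the open E2 by 3 semitones to G2; fretting 8 more gives E2 + 3 + 8 = E2 + 11 semitones, landing on D#.
(Also written Eb.)

D#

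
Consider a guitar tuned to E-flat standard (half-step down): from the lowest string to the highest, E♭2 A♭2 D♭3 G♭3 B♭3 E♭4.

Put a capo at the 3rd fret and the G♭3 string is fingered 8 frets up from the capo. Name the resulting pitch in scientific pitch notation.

The capo raises the open G♭3 by 3 semitones to A3; fretting 8 more gives G♭3 + 3 + 8 = G♭3 + 11 semitones = F4.

F4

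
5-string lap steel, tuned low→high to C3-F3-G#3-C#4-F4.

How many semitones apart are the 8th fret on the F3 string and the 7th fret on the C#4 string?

7 semitones

F3 at fret 8 → C#4 (MIDI 61); C#4 at fret 7 → G#4 (MIDI 68).
61 − 68 = -7, so the two pitches are 7 semitones apart, with G#4 the higher.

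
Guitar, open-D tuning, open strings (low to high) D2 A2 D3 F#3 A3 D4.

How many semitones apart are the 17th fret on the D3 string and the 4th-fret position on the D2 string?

25 semitones

D3 at fret 17 → G4 (MIDI 67); D2 at fret 4 → F#2 (MIDI 42).
67 − 42 = 25, so the two pitches are 25 semitones apart, with G4 the higher.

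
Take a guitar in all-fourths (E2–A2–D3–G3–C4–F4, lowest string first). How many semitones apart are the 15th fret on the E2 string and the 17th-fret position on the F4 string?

E2 at fret 15 → G3 (MIDI 55); F4 at fret 17 → A♯5 (MIDI 82).
55 − 82 = -27, so the two pitches are 27 semitones apart, with A♯5 the higher.

27 semitones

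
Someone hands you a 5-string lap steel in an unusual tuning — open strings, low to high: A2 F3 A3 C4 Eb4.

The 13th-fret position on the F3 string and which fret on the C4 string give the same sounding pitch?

6

F3 at fret 13 is F3 + 13 semitones = Gb4.
The open C4 string is 7 semitones above the open F3, so the same pitch on the C4 string lies at fret 13 − 7 = 6.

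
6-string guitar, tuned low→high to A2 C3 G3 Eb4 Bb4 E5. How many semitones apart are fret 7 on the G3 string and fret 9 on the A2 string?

G3 at fret 7 → D4 (MIDI 62); A2 at fret 9 → Gb3 (MIDI 54).
62 − 54 = 8, so the two pitches are 8 semitones apart, with D4 the higher.

8 semitones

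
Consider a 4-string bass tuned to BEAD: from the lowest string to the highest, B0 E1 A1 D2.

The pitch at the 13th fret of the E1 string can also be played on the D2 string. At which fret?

Fret 13 on E1 is MIDI 28 + 13 = 41 (F2). On the D2 string (open MIDI 38), that pitch is 41 − 38 = fret 3.

3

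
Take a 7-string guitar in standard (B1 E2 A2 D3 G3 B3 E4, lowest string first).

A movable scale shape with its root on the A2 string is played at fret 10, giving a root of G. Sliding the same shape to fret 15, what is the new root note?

C

Moving from fret 10 to fret 15 shifts the root by 5 semitones.
G up 5 semitones is C.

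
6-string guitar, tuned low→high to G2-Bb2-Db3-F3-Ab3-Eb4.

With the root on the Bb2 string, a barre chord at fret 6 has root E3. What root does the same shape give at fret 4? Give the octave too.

Moving from fret 6 to fret 4 shifts the root by -2 semitones.
E3 down 2 semitones is D3.

D3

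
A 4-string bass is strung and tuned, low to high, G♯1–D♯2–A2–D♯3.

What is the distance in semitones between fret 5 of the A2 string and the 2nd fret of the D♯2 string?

9 semitones

A2 at fret 5 → D3 (MIDI 50); D♯2 at fret 2 → F2 (MIDI 41).
50 − 41 = 9, so the two pitches are 9 semitones apart, with D3 the higher.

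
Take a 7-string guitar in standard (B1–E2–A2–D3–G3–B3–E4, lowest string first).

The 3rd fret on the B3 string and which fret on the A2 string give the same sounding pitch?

17

B3 at fret 3 is B3 + 3 semitones = D4.
The open A2 string is 14 semitones below the open B3, so the same pitch on the A2 string lies at fret 3 + 14 = 17.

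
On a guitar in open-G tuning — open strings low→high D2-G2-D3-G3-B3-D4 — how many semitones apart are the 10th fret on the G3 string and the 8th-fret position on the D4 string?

5 semitones

G3 at fret 10 → F4 (MIDI 65); D4 at fret 8 → A#4 (MIDI 70).
65 − 70 = -5, so the two pitches are 5 semitones apart, with A#4 the higher.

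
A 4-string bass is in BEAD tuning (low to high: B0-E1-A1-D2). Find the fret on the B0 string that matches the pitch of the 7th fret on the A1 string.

17

A1 at fret 7 is A1 + 7 semitones = E2.
The open B0 string is 10 semitones below the open A1, so the same pitch on the B0 string lies at fret 7 + 10 = 17.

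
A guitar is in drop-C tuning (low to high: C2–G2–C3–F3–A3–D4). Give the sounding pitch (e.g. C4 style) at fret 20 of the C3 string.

G#4

The open C3 string plus 20 semitones: C–C#–D–D#–…–F#–G–G#.
The walk passes from B into C once, so the octave number goes from 3 to 4.
(Equivalently spelled Ab4.)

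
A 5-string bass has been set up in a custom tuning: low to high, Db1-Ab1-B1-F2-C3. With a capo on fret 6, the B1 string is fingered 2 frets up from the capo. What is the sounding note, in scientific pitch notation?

The capo raises the open B1 by 6 semitones to F2; fretting 2 more gives B1 + 6 + 2 = B1 + 8 semitones = G2.

G2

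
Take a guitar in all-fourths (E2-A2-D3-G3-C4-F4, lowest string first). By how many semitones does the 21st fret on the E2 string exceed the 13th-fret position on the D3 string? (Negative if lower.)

E2 at fret 21 → C♯4 (MIDI 61); D3 at fret 13 → D♯4 (MIDI 63).
61 − 63 = -2, so the two pitches are 2 semitones apart.

-2 semitones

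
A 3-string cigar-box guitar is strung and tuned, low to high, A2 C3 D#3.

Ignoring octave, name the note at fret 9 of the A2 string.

F#

The open A2 string plus 9 semitones: A–A#–B–C–C#–D–D#–E–F–F#.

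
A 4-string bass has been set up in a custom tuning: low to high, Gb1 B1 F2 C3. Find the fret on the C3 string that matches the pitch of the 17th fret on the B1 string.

B1 at fret 17 is B1 + 17 semitones = E3.
The open C3 string is 13 semitones above the open B1, so the same pitch on the C3 string lies at fret 17 − 13 = 4.

4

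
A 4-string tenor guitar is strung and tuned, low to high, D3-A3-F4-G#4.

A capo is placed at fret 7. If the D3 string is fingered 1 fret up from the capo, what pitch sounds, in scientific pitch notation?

A#3

The capo raises the open D3 by 7 semitones to A3; fretting 1 more gives D3 + 7 + 1 = D3 + 8 semitones = A#3.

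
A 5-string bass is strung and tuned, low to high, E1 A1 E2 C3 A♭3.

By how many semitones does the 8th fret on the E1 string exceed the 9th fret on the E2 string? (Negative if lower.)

E1 at fret 8 → C2 (MIDI 36); E2 at fret 9 → D♭3 (MIDI 49).
36 − 49 = -13, so the two pitches are 13 semitones apart.

-13 semitones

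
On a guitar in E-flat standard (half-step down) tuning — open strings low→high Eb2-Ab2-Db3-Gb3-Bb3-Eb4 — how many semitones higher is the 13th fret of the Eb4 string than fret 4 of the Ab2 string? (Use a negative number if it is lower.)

Eb4 at fret 13 → E5 (MIDI 76); Ab2 at fret 4 → C3 (MIDI 48).
76 − 48 = 28, so the two pitches are 28 semitones apart.

28 semitones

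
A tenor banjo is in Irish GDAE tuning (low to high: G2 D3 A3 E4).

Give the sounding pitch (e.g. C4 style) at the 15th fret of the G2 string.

A♯3

G2 is MIDI 43. Adding 15 gives 58, which is A♯3.
(Equivalently spelled B♭3.)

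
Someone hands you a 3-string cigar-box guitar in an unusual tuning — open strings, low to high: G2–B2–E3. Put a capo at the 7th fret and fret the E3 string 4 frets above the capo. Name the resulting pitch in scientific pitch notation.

The capo raises the open E3 by 7 semitones to B3; fretting 4 more gives E3 + 7 + 4 = E3 + 11 semitones = D#4.
(Also written Eb.)

D#4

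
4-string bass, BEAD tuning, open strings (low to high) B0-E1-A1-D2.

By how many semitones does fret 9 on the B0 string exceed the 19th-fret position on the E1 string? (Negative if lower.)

B0 at fret 9 → G♯1 (MIDI 32); E1 at fret 19 → B2 (MIDI 47).
32 − 47 = -15, so the two pitches are 15 semitones apart.

-15 semitones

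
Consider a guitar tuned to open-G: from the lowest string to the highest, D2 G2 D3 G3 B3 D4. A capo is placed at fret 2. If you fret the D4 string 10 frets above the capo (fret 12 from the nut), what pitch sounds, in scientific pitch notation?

D5

The capo raises the open D4 by 2 semitones to E4; fretting 10 more gives D4 + 2 + 10 = D4 + 12 semitones = D5.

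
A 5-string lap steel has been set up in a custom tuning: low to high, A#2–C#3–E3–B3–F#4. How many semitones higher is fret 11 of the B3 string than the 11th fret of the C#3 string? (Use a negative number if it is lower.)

B3 at fret 11 → A#4 (MIDI 70); C#3 at fret 11 → C4 (MIDI 60).
70 − 60 = 10, so the two pitches are 10 semitones apart.

10 semitones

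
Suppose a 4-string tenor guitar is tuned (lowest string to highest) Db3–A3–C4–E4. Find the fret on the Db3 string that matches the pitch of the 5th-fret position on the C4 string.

Fret 5 on C4 is MIDI 60 + 5 = 65 (F4). On the Db3 string (open MIDI 49), that pitch is 65 − 49 = fret 16.

16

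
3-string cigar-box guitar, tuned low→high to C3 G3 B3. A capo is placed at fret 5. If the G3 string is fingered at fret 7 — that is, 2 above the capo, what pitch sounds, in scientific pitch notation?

D4

The capo raises the open G3 by 5 semitones to C4; fretting 2 more gives G3 + 5 + 2 = G3 + 7 semitones = D4.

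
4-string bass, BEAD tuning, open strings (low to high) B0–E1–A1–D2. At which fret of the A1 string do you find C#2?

C#2 is 4 semitones above the open A1 (A–A#–B–C–C#), so it sits at fret 4.

4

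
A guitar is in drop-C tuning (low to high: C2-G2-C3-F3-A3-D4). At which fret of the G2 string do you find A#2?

3

A#2 is 3 semitones above the open G2 (G–G#–A–A#), so it sits at fret 3.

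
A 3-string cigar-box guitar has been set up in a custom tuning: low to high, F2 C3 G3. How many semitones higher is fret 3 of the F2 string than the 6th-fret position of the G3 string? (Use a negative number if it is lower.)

-17 semitones

F2 at fret 3 → G#2 (MIDI 44); G3 at fret 6 → C#4 (MIDI 61).
44 − 61 = -17, so the two pitches are 17 semitones apart.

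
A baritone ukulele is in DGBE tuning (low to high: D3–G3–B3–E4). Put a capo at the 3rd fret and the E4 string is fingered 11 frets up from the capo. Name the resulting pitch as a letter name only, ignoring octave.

F#

The capo raises the open E4 by 3 semitones to G4; fretting 11 more gives E4 + 3 + 11 = E4 + 14 semitones, landing on F#.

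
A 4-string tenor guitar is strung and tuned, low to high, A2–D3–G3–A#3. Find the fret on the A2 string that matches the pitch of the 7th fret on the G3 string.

G3 at fret 7 is G3 + 7 semitones = D4.
The open A2 string is 10 semitones below the open G3, so the same pitch on the A2 string lies at fret 7 + 10 = 17.

17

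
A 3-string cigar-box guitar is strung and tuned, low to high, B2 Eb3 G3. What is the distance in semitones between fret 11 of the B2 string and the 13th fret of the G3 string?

10 semitones

B2 at fret 11 → Bb3 (MIDI 58); G3 at fret 13 → Ab4 (MIDI 68).
58 − 68 = -10, so the two pitches are 10 semitones apart, with Ab4 the higher.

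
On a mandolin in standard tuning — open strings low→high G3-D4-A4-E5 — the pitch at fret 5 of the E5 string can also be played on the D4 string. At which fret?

19

Fret 5 on E5 is MIDI 76 + 5 = 81 (A5). On the D4 string (open MIDI 62), that pitch is 81 − 62 = fret 19.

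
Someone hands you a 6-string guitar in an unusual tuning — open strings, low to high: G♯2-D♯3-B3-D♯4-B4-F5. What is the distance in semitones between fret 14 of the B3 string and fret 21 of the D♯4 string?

B3 at fret 14 → C♯5 (MIDI 73); D♯4 at fret 21 → C6 (MIDI 84).
73 − 84 = -11, so the two pitches are 11 semitones apart, with C6 the higher.

11 semitones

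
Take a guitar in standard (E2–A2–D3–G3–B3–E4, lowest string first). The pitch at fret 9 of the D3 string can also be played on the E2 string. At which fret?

D3 at fret 9 is D3 + 9 semitones = B3.
The open E2 string is 10 semitones below the open D3, so the same pitch on the E2 string lies at fret 9 + 10 = 19.

19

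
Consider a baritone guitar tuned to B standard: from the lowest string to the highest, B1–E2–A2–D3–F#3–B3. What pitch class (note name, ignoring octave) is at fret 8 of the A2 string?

F

A2 is MIDI 45. Adding 8 gives 53; 53 mod 12 = 5, i.e. F.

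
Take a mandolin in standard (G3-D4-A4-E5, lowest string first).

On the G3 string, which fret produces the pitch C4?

C4 is 5 semitones above the open G3 (G–G#–A–A#–B–C), so it sits at fret 5.

5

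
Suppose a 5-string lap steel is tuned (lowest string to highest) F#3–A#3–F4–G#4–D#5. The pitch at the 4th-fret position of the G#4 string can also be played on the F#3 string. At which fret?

18

G#4 at fret 4 is G#4 + 4 semitones = C5.
The open F#3 string is 14 semitones below the open G#4, so the same pitch on the F#3 string lies at fret 4 + 14 = 18.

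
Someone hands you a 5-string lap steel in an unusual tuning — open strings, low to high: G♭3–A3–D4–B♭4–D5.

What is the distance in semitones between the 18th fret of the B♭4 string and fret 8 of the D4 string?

B♭4 at fret 18 → E6 (MIDI 88); D4 at fret 8 → B♭4 (MIDI 70).
88 − 70 = 18, so the two pitches are 18 semitones apart, with E6 the higher.

18 semitones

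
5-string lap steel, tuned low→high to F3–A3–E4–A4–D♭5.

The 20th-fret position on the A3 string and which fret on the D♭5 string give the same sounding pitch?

4

Fret 20 on A3 is MIDI 57 + 20 = 77 (F5). On the D♭5 string (open MIDI 73), that pitch is 77 − 73 = fret 4.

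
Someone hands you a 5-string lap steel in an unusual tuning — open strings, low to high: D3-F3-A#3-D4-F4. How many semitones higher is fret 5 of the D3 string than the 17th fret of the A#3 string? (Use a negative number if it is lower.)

D3 at fret 5 → G3 (MIDI 55); A#3 at fret 17 → D#5 (MIDI 75).
55 − 75 = -20, so the two pitches are 20 semitones apart.

-20 semitones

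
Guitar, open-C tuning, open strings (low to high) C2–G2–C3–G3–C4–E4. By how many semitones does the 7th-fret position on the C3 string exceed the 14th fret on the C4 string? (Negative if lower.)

-19 semitones

C3 at fret 7 → G3 (MIDI 55); C4 at fret 14 → D5 (MIDI 74).
55 − 74 = -19, so the two pitches are 19 semitones apart.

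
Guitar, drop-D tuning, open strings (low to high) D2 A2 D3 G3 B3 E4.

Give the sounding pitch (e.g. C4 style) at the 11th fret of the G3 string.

F#4

G3 is MIDI 55. Adding 11 gives 66, which is F#4.
(Equivalently spelled Gb4.)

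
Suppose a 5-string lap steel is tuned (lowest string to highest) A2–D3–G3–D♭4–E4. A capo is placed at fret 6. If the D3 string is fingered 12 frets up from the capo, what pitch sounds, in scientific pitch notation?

A♭4

The capo raises the open D3 by 6 semitones to A♭3; fretting 12 more gives D3 + 6 + 12 = D3 + 18 semitones = A♭4.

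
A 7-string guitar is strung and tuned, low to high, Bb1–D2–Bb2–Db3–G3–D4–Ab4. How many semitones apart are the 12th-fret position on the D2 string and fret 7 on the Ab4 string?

D2 at fret 12 → D3 (MIDI 50); Ab4 at fret 7 → Eb5 (MIDI 75).
50 − 75 = -25, so the two pitches are 25 semitones apart, with Eb5 the higher.

25 semitones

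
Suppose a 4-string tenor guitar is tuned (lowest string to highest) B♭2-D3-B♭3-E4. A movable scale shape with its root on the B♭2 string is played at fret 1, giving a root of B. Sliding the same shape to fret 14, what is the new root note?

Moving from fret 1 to fret 14 shifts the root by 13 semitones.
B up 13 semitones is C.

C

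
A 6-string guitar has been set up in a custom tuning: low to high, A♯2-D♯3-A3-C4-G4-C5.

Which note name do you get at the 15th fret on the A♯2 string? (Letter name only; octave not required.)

The open A♯2 string plus 15 semitones: A#–B–C–C#–…–B–C–C#.

C♯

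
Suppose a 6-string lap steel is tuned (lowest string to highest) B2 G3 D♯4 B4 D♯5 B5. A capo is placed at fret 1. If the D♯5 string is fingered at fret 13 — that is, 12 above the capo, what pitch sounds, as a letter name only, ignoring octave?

E

The capo raises the open D♯5 by 1 semitone to E5; fretting 12 more gives D♯5 + 1 + 12 = D♯5 + 13 semitones, landing on E.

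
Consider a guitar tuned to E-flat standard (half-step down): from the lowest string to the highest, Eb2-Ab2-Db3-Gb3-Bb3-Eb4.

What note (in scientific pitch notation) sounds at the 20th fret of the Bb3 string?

Bb3 is MIDI 58. Adding 20 gives 78, which is Gb5.

Gb5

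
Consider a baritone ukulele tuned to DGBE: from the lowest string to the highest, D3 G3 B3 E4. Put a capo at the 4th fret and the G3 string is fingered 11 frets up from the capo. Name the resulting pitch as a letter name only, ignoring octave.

A♯

The capo raises the open G3 by 4 semitones to B3; fretting 11 more gives G3 + 4 + 11 = G3 + 15 semitones, landing on A♯.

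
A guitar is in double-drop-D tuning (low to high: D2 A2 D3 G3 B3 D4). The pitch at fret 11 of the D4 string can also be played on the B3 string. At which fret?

D4 at fret 11 is D4 + 11 semitones = C♯5.
The open B3 string is 3 semitones below the open D4, so the same pitch on the B3 string lies at fret 11 + 3 = 14.

14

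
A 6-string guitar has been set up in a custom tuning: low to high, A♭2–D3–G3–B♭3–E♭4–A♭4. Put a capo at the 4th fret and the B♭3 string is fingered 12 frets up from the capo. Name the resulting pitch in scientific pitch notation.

The capo raises the open B♭3 by 4 semitones to D4; fretting 12 more gives B♭3 + 4 + 12 = B♭3 + 16 semitones = D5.

D5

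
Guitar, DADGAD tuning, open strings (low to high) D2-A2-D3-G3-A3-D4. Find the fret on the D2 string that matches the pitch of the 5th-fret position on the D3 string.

D3 at fret 5 is D3 + 5 semitones = G3.
The open D2 string is 12 semitones below the open D3, so the same pitch on the D2 string lies at fret 5 + 12 = 17.

17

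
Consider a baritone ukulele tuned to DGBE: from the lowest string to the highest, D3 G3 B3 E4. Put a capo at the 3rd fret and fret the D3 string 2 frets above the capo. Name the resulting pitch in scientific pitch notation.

G3

The capo raises the open D3 by 3 semitones to F3; fretting 2 more gives D3 + 3 + 2 = D3 + 5 semitones = G3.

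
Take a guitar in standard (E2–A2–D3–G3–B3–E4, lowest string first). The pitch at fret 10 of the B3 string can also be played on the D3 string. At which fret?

19

B3 at fret 10 is B3 + 10 semitones = A4.
The open D3 string is 9 semitones below the open B3, so the same pitch on the D3 string lies at fret 10 + 9 = 19.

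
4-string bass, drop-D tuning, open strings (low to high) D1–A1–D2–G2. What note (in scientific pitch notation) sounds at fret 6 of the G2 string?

C♯3

Each fret is one semitone, so G2 + 6 = C♯3.
(Equivalently spelled D♭3.)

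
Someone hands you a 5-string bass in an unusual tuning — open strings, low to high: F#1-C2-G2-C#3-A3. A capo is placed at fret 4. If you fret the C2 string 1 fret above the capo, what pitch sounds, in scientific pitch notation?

The capo raises the open C2 by 4 semitones to E2; fretting 1 more gives C2 + 4 + 1 = C2 + 5 semitones = F2.

F2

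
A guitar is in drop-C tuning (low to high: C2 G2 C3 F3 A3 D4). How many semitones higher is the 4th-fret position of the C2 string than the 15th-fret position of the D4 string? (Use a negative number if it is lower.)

-37 semitones

C2 at fret 4 → E2 (MIDI 40); D4 at fret 15 → F5 (MIDI 77).
40 − 77 = -37, so the two pitches are 37 semitones apart.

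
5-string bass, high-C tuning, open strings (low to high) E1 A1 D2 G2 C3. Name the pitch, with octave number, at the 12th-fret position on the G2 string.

G3

G2 is MIDI 43. Adding 12 gives 55, which is G3.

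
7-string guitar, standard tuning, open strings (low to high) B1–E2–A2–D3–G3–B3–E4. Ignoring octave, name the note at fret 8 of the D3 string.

A#

Each fret is one semitone, so D3 + 8 = A#.
(Equivalently spelled Bb.)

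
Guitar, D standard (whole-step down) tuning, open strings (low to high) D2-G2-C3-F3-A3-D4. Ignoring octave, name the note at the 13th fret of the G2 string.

The open G2 string plus 13 semitones: G–G#–A–A#–…–F#–G–G#.

G#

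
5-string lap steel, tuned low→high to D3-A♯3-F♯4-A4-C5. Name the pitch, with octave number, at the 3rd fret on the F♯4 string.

F♯4 is MIDI 66. Adding 3 gives 69, which is A4.

A4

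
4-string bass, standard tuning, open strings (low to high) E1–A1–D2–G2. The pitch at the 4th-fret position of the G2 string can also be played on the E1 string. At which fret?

19

Fret 4 on G2 is MIDI 43 + 4 = 47 (B2). On the E1 string (open MIDI 28), that pitch is 47 − 28 = fret 19.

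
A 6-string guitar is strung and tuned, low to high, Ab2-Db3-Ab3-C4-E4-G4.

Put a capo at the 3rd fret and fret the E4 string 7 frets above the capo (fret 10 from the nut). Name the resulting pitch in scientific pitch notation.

The capo raises the open E4 by 3 semitones to G4; fretting 7 more gives E4 + 3 + 7 = E4 + 10 semitones = D5.

D5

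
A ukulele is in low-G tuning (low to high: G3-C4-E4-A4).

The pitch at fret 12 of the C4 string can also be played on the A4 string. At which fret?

3

C4 at fret 12 is C4 + 12 semitones = C5.
The open A4 string is 9 semitones above the open C4, so the same pitch on the A4 string lies at fret 12 − 9 = 3.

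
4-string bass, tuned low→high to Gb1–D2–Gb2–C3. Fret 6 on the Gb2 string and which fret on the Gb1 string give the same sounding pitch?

18

Gb2 at fret 6 is Gb2 + 6 semitones = C3.
The open Gb1 string is 12 semitones below the open Gb2, so the same pitch on the Gb1 string lies at fret 6 + 12 = 18.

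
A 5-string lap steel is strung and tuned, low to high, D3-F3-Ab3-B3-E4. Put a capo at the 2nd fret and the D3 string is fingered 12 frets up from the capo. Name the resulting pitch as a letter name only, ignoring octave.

E

The capo raises the open D3 by 2 semitones to E3; fretting 12 more gives D3 + 2 + 12 = D3 + 14 semitones, landing on E.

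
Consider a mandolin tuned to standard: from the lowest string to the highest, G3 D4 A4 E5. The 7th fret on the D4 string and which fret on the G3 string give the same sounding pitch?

14

Fret 7 on D4 is MIDI 62 + 7 = 69 (A4). On the G3 string (open MIDI 55), that pitch is 69 − 55 = fret 14.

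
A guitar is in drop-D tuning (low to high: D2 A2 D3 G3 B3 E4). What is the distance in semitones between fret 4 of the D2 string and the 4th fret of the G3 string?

D2 at fret 4 → F♯2 (MIDI 42); G3 at fret 4 → B3 (MIDI 59).
42 − 59 = -17, so the two pitches are 17 semitones apart, with B3 the higher.

17 semitones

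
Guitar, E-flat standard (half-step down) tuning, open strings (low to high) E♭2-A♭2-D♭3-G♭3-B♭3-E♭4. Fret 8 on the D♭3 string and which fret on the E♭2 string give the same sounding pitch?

D♭3 at fret 8 is D♭3 + 8 semitones = A3.
The open E♭2 string is 10 semitones below the open D♭3, so the same pitch on the E♭2 string lies at fret 8 + 10 = 18.

18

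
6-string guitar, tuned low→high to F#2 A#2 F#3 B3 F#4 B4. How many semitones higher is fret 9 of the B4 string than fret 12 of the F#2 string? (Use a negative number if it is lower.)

26 semitones

B4 at fret 9 → G#5 (MIDI 80); F#2 at fret 12 → F#3 (MIDI 54).
80 − 54 = 26, so the two pitches are 26 semitones apart.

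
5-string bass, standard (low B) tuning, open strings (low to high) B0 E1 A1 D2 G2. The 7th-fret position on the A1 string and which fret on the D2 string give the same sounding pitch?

A1 at fret 7 is A1 + 7 semitones = E2.
The open D2 string is 5 semitones above the open A1, so the same pitch on the D2 string lies at fret 7 − 5 = 2.

2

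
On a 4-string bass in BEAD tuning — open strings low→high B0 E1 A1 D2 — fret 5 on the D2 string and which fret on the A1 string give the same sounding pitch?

10

D2 at fret 5 is D2 + 5 semitones = G2.
The open A1 string is 5 semitones below the open D2, so the same pitch on the A1 string lies at fret 5 + 5 = 10.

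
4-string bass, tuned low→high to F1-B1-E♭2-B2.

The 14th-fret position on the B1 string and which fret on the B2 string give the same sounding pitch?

Fret 14 on B1 is MIDI 35 + 14 = 49 (D♭3). On the B2 string (open MIDI 47), that pitch is 49 − 47 = fret 2.

2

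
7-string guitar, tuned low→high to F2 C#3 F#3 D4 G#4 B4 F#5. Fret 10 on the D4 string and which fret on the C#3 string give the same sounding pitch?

23

D4 at fret 10 is D4 + 10 semitones = C5.
The open C#3 string is 13 semitones below the open D4, so the same pitch on the C#3 string lies at fret 10 + 13 = 23.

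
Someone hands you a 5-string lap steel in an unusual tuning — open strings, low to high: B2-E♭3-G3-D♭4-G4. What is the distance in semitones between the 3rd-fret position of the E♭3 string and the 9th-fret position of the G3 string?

10 semitones

E♭3 at fret 3 → G♭3 (MIDI 54); G3 at fret 9 → E4 (MIDI 64).
54 − 64 = -10, so the two pitches are 10 semitones apart, with E4 the higher.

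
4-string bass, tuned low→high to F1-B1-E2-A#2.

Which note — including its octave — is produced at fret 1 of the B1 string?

C2

The open B1 string plus 1 semitone: B–C.
The walk passes from B into C once, so the octave number goes from 1 to 2.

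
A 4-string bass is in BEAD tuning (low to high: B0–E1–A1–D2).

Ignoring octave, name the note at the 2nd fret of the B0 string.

C♯

Each fret is one semitone, so B0 + 2 = C♯.
(Equivalently spelled D♭.)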